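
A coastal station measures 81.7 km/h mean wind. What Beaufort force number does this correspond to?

Beaufort force 9

81.7 km/h = 22.7 m/s, which is Beaufort 9 (strong gale, 20.8–24.4 m/s).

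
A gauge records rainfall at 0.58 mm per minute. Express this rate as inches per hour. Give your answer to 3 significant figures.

0.58 mm/minute × 0.0393701 in/mm × 60 minute/hour = 1.37 in/hour.

1.37 in/hour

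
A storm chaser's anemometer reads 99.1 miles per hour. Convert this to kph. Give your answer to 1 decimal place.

1 mph = 1.60934 km/h, so 99.1 × 1.60934 = 159.5 km/h.

159.5 km/h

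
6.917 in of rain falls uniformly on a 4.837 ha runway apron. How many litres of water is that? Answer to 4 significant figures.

8498000 litres

Depth: 6.917 in × 25.4 = 175.6918 mm.
Area: 4.837 ha = 48370 m².
1 mm over 1 m² is 1 L, so volume = 175.6918 × 48370 = 8498212.4 L ≈ 8498000 L.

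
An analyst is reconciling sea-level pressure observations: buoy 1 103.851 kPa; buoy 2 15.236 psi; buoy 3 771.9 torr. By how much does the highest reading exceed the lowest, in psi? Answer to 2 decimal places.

buoy 1: 103.851 kPa = 15.0623 psi.
buoy 3: 771.9 mmHg = 14.9261 psi.
Spread: 15.2360 − 14.9261 = 0.31 psi.

0.31 psi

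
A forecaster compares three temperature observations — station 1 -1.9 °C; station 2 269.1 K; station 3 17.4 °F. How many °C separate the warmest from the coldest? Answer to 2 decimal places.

station 2: 269.1 K = -4.050 °C.
station 3: 17.4 °F = -8.111 °C.
Spread: (-1.900) − (-8.111) = 6.211 °C.

6.21 °C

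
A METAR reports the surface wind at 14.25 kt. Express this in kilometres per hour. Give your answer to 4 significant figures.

26.39 km/h

1 kt = 1.852 km/h, so 14.25 × 1.852 = 26.39 km/h.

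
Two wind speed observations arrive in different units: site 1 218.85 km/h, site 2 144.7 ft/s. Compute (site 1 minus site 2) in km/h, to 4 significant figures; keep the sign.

site 2: 144.7 ft/s = 158.7764 km/h.
Difference: 218.8500 − 158.7764 = 60.07 km/h.

60.07 km/h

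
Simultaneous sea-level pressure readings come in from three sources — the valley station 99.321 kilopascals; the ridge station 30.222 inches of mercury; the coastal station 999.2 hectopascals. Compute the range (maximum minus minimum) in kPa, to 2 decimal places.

3.02 kPa

the ridge station: 30.222 inHg = 102.3434 kPa.
the coastal station: 999.2 hPa = 99.9200 kPa.
Spread: 102.3434 − 99.3210 = 3.02 kPa.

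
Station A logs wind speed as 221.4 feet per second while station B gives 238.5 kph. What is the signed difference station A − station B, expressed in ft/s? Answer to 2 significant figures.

station B: 238.5 km/h = 217.356 ft/s.
Difference: 221.400 − 217.356 = 4.0 ft/s.

4.0 ft/s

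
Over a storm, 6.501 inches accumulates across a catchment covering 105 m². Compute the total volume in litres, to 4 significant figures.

17340 litres

Depth: 6.501 in × 25.4 = 165.1254 mm.
1 mm over 1 m² is 1 L, so volume = 165.1254 × 105 = 17338.167 L ≈ 17340 L.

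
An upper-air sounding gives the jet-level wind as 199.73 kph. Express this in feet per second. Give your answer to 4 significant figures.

1 km/h = 0.911344 ft/s, so 199.73 × 0.911344 = 182.0 ft/s.

182.0 ft/s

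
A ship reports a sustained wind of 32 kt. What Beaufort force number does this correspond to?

Beaufort force 7

32 kt lies in the Beaufort 7 band (near gale, 28–33 kt).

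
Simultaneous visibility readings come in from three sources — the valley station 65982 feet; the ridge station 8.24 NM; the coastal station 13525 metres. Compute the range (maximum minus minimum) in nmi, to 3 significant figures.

3.56 nmi

the valley station: 65982 ft = 10.8592 nmi.
the coastal station: 13525 m = 7.3029 nmi.
Spread: 10.8592 − 7.3029 = 3.56 nmi.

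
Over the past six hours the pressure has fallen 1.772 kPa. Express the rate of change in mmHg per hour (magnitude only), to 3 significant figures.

1.772 kPa / 6 h × 7.50062 mmHg/kPa = 2.22 mmHg/h.

2.22 mmHg per hour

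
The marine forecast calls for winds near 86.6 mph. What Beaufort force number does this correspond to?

Beaufort force 12

86.6 mph = 38.7 m/s, which is Beaufort 12 (hurricane force, ≥32.7 m/s).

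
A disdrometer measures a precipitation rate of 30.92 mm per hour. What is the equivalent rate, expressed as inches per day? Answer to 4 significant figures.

29.22 in/day

30.92 mm/hour × 0.0393701 in/mm × 24 hour/day = 29.22 in/day.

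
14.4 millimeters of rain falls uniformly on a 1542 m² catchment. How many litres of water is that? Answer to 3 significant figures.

22200 litres

1 mm over 1 m² is 1 L, so volume = 14.4 × 1542 = 22204.8 L ≈ 22200 L.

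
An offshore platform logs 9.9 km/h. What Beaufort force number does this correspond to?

9.9 km/h = 2.8 m/s, which is Beaufort 2 (light breeze, 1.6–3.3 m/s).

Beaufort force 2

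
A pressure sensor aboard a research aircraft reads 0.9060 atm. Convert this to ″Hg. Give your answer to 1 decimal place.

1 atm = 29.9213 inHg, so 0.9060 × 29.9213 = 27.1 inHg.

27.1 inHg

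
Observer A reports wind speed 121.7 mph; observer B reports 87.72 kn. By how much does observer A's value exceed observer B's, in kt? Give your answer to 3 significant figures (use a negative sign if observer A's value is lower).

18.0 kt

observer A: 121.7 mph = 105.754 kt.
Difference: 105.754 − 87.720 = 18.0 kt.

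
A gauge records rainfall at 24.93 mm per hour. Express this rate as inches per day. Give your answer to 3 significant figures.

24.93 mm/hour × 0.0393701 in/mm × 24 hour/day = 23.6 in/day.

23.6 in/day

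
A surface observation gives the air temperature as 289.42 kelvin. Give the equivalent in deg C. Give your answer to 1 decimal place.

16.3 °C

°C = 289.42 − 273.15 = 16.3 °C.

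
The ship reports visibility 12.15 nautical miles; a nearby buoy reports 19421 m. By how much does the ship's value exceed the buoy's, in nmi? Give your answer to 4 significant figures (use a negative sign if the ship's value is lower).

1.663 nmi

the buoy: 19421 m = 10.486501 nmi.
Difference: 12.150000 − 10.486501 = 1.663 nmi.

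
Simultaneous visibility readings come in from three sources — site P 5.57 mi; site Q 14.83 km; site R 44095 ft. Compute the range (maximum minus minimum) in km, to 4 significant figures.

site P: 5.57 SM = 8.96405 km.
site R: 44095 ft = 13.44016 km.
Spread: 14.83000 − 8.96405 = 5.866 km.

5.866 km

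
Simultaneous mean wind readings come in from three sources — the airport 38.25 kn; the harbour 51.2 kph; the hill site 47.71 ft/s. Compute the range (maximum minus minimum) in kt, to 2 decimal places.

the harbour: 51.2 km/h = 27.6458 kt.
the hill site: 47.71 ft/s = 28.2674 kt.
Spread: 38.2500 − 27.6458 = 10.60 kt.

10.60 kt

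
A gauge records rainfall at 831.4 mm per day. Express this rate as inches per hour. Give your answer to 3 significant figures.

1.36 in/hour

831.4 mm/day × 0.0393701 in/mm × 0.0416667 day/hour = 1.36 in/hour.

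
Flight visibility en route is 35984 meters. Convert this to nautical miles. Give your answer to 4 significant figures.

19.43 nmi

1 m = 0.000539957 nmi, so 35984 × 0.000539957 = 19.43 nmi.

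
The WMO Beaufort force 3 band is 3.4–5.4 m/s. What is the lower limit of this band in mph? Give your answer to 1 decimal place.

3.4–5.4 m/s × 2.237 = 7.6–12.1 mph.

7.6 mph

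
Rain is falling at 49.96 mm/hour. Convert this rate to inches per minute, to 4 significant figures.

49.96 mm/hour × 0.0393701 in/mm × 0.0166667 hour/minute = 0.03278 in/minute.

0.03278 in/minute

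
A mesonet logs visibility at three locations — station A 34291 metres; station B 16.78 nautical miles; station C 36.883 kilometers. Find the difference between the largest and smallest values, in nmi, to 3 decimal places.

station A: 34291 m = 18.51566 nmi.
station C: 36.883 km = 19.91523 nmi.
Spread: 19.91523 − 16.78000 = 3.135 nmi.

3.135 nmi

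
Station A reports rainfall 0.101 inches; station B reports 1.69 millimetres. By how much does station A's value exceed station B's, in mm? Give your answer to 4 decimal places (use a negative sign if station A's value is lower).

0.8754 mm

station A: 0.101 in = 2.565400 mm.
Difference: 2.565400 − 1.690000 = 0.8754 mm.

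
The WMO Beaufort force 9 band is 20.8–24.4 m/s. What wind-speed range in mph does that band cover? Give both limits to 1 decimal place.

46.5 to 54.6 mph

20.8–24.4 m/s × 2.237 = 46.5–54.6 mph.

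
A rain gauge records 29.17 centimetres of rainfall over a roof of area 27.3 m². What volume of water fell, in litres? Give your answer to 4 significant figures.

7963 litres

Depth: 29.17 cm × 10 = 291.7 mm.
1 mm over 1 m² is 1 L, so volume = 291.7 × 27.3 = 7963.41 L ≈ 7963 L.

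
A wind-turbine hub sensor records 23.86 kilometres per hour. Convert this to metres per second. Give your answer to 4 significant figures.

6.628 m/s

1 km/h = 0.277778 m/s, so 23.86 × 0.277778 = 6.628 m/s.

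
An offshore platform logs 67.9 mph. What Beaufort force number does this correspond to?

67.9 mph = 30.4 m/s, which is Beaufort 11 (violent storm, 28.5–32.6 m/s).

Beaufort force 11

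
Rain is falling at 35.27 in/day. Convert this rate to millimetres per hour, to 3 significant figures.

37.3 mm/hour

35.27 in/day × 25.4 mm/in × 0.0416667 day/hour = 37.3 mm/hour.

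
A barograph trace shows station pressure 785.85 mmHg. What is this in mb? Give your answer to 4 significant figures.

1048 mb

1 mmHg = 1.33322 mb, so 785.85 × 1.33322 = 1048 mb.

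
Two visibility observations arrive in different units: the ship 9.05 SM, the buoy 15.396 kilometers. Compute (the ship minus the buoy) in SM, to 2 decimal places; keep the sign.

the buoy: 15.396 km = 9.5666 SM.
Difference: 9.0500 − 9.5666 = -0.52 SM.

-0.52 SM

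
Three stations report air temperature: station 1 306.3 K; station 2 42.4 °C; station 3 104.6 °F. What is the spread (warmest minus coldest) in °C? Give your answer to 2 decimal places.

9.25 °C

station 1: 306.3 K = 33.150 °C.
station 3: 104.6 °F = 40.333 °C.
Spread: 42.400 − 33.150 = 9.250 °C.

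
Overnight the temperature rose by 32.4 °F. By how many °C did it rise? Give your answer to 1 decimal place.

18.0 °C

A change of 1 °C equals a change of 1.8 °F: Δ°C = 32.4 × 0.5556 = 18.0 °C.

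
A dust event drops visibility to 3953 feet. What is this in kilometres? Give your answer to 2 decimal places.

1 ft = 0.0003048 km, so 3953 × 0.0003048 = 1.20 km.

1.20 km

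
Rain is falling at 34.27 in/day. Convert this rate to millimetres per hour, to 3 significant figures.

34.27 in/day × 25.4 mm/in × 0.0416667 day/hour = 36.3 mm/hour.

36.3 mm/hour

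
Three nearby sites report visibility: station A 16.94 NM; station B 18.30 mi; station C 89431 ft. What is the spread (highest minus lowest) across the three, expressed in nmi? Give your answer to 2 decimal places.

2.22 nmi

station B: 18.30 SM = 15.9023 nmi.
station C: 89431 ft = 14.7184 nmi.
Spread: 16.9400 − 14.7184 = 2.22 nmi.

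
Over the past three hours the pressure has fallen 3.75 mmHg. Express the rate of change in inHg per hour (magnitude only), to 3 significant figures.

3.75 mmHg / 3 h × 0.0393701 inHg/mmHg = 0.0492 inHg/h.

0.0492 inHg per hour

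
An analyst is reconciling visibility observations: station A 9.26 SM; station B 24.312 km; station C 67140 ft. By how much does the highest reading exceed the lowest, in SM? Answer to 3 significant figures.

station B: 24.312 km = 15.1068 SM.
station C: 67140 ft = 12.7159 SM.
Spread: 15.1068 − 9.2600 = 5.85 SM.

5.85 SM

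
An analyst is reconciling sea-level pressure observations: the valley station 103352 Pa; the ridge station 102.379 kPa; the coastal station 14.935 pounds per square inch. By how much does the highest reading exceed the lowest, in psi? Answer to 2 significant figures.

the valley station: 103352 Pa = 14.9899 psi.
the ridge station: 102.379 kPa = 14.8488 psi.
Spread: 14.9899 − 14.8488 = 0.14 psi.

0.14 psi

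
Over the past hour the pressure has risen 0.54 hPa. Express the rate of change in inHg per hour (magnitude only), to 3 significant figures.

0.54 hPa / 1 h × 0.02953 inHg/hPa = 0.0159 inHg/h.

0.0159 inHg per hour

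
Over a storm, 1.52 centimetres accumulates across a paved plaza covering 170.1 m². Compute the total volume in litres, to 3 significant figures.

Depth: 1.52 cm × 10 = 15.2 mm.
1 mm over 1 m² is 1 L, so volume = 15.2 × 170.1 = 2585.52 L ≈ 2590 L.

2590 litres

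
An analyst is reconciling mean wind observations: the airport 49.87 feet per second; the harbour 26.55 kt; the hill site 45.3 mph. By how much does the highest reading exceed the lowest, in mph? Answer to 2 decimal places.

14.75 mph

the airport: 49.87 ft/s = 34.0023 mph.
the harbour: 26.55 kt = 30.5532 mph.
Spread: 45.3000 − 30.5532 = 14.75 mph.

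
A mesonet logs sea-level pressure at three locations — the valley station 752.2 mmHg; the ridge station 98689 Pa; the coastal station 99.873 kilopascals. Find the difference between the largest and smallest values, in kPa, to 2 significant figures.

1.6 kPa

the valley station: 752.2 mmHg = 100.285 kPa.
the ridge station: 98689 Pa = 98.689 kPa.
Spread: 100.285 − 98.689 = 1.6 kPa.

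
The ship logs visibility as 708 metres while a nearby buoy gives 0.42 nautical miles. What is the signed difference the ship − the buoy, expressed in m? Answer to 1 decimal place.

the buoy: 0.42 nmi = 777.840 m.
Difference: 708.000 − 777.840 = -69.8 m.

-69.8 m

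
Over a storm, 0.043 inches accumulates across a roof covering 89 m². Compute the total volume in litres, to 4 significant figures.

97.21 litres

Depth: 0.043 in × 25.4 = 1.0922 mm.
1 mm over 1 m² is 1 L, so volume = 1.0922 × 89 = 97.2058 L ≈ 97.21 L.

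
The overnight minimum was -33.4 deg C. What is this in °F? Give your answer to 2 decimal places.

°F = °C × 9/5 + 32 = -33.4 × 1.8 + 32 = -28.12 °F.

-28.12 °F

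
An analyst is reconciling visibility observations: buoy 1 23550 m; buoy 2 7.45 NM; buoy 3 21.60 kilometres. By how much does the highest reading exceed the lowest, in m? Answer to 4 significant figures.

buoy 2: 7.45 nmi = 13797.40 m.
buoy 3: 21.60 km = 21600.00 m.
Spread: 23550.00 − 13797.40 = 9753 m.

9753 m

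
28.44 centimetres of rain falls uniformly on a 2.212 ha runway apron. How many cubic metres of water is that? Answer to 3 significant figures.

Depth: 28.44 cm × 10 = 284.4 mm.
Area: 2.212 ha = 22120 m².
1 mm over 1 m² is 1 L, so volume = 284.4 × 22120 = 6290928 L = 6290 m³.

6290 cubic metres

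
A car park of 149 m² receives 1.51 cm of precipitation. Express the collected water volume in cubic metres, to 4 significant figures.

2.250 cubic metres

Depth: 1.51 cm × 10 = 15.1 mm.
1 mm over 1 m² is 1 L, so volume = 15.1 × 149 = 2249.9 L = 2.250 m³.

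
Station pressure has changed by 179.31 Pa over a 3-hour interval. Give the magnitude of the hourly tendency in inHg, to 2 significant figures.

0.018 inHg per hour

179.31 Pa / 3 h × 0.0002953 inHg/Pa = 0.018 inHg/h.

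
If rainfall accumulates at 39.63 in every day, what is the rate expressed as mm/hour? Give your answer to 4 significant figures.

39.63 in/day × 25.4 mm/in × 0.0416667 day/hour = 41.94 mm/hour.

41.94 mm/hour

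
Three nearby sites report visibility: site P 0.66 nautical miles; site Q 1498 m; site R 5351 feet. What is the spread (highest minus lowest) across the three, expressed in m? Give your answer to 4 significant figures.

408.7 m

site P: 0.66 nmi = 1222.320 m.
site R: 5351 ft = 1630.985 m.
Spread: 1630.985 − 1222.320 = 408.7 m.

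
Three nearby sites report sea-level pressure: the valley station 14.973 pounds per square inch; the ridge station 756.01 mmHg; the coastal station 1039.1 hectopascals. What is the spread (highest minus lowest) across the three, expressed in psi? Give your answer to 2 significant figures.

0.45 psi

the ridge station: 756.01 mmHg = 14.6188 psi.
the coastal station: 1039.1 hPa = 15.0709 psi.
Spread: 15.0709 − 14.6188 = 0.45 psi.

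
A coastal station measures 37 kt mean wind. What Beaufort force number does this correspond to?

37 kt lies in the Beaufort 8 band (gale, 34–40 kt).

Beaufort force 8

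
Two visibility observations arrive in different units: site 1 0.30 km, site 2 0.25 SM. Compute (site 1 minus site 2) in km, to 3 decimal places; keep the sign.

-0.102 km

site 2: 0.25 SM = 0.40234 km.
Difference: 0.30000 − 0.40234 = -0.102 km.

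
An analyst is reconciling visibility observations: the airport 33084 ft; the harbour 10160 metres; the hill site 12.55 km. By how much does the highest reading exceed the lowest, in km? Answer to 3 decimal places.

2.466 km

the airport: 33084 ft = 10.08400 km.
the harbour: 10160 m = 10.16000 km.
Spread: 12.55000 − 10.08400 = 2.466 km.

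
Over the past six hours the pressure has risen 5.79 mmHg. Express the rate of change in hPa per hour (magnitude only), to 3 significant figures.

5.79 mmHg / 6 h × 1.33322 hPa/mmHg = 1.29 hPa/h.

1.29 hPa per hour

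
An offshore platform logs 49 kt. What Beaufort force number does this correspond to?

49 kt lies in the Beaufort 10 band (storm, 48–55 kt).

Beaufort force 10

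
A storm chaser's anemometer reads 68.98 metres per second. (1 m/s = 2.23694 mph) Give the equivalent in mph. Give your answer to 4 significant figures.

1 m/s = 2.23694 mph, so 68.98 × 2.23694 = 154.3 mph.

154.3 mph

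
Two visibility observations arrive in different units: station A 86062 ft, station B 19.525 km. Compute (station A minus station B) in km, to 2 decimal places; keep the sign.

station A: 86062 ft = 26.2317 km.
Difference: 26.2317 − 19.5250 = 6.71 km.

6.71 km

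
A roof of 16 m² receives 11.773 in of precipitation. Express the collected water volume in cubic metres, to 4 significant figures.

4.785 cubic metres

Depth: 11.773 in × 25.4 = 299.0342 mm.
1 mm over 1 m² is 1 L, so volume = 299.0342 × 16 = 4784.5472 L = 4.785 m³.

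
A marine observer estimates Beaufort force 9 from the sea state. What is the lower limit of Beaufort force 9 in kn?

Beaufort 9 (strong gale) spans 41–47 knots.

41 kt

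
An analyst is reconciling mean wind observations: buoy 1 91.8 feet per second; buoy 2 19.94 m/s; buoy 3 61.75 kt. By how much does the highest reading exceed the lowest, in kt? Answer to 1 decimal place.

23.0 kt

buoy 1: 91.8 ft/s = 54.390 kt.
buoy 2: 19.94 m/s = 38.760 kt.
Spread: 61.750 − 38.760 = 23.0 kt.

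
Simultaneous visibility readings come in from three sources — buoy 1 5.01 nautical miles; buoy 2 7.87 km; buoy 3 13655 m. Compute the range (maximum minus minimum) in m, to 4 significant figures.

buoy 1: 5.01 nmi = 9278.52 m.
buoy 2: 7.87 km = 7870.00 m.
Spread: 13655.00 − 7870.00 = 5785 m.

5785 m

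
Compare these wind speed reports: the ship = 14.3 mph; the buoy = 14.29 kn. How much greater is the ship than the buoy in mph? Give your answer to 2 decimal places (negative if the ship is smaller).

-2.14 mph

the buoy: 14.29 kt = 16.4446 mph.
Difference: 14.3000 − 16.4446 = -2.14 mph.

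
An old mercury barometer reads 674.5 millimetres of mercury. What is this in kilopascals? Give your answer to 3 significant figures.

89.9 kPa

1 mmHg = 0.133322 kPa, so 674.5 × 0.133322 = 89.9 kPa.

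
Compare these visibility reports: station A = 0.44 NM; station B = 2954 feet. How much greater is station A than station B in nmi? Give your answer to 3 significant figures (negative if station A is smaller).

station B: 2954 ft = 0.486166 nmi.
Difference: 0.440000 − 0.486166 = -0.0462 nmi.

-0.0462 nmi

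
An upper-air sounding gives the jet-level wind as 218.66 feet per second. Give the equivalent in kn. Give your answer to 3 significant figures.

1 ft/s = 0.592484 kt, so 218.66 × 0.592484 = 130 kt.

130 kt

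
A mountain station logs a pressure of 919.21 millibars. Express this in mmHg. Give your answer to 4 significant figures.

689.5 mmHg

1 mb = 0.750062 mmHg, so 919.21 × 0.750062 = 689.5 mmHg.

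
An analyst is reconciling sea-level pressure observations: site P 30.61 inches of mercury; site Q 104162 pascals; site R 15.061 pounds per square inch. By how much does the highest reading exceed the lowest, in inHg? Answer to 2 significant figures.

site Q: 104162 Pa = 30.7590 inHg.
site R: 15.061 psi = 30.6645 inHg.
Spread: 30.7590 − 30.6100 = 0.15 inHg.

0.15 inHg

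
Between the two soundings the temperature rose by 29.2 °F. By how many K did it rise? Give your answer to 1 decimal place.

For a temperature change the 32° offset cancels: ΔK = 29.2 × 0.5556 = 16.2 K.

16.2 K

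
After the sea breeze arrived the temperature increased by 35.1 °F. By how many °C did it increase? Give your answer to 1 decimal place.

19.5 °C

For a temperature change the 32° offset cancels: Δ°C = 35.1 × 0.5556 = 19.5 °C.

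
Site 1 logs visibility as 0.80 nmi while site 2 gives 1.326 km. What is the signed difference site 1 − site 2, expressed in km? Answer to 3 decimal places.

0.156 km

site 1: 0.80 nmi = 1.48160 km.
Difference: 1.48160 − 1.32600 = 0.156 km.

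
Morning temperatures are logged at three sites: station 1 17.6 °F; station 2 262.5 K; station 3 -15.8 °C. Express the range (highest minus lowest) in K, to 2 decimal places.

station 1: 17.6 °F = -8.000 °C.
station 2: 262.5 K = -10.650 °C.
Spread: (-8.000) − (-15.800) = 7.800 °C.

7.80 K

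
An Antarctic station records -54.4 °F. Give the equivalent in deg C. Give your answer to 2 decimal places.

-48.00 °C

°C = (°F − 32) × 5/9 = (-54.4 − 32) / 1.8 = -48.00 °C.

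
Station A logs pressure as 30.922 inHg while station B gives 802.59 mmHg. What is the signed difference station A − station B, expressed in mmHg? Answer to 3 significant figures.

station A: 30.922 inHg = 785.419 mmHg.
Difference: 785.419 − 802.590 = -17.2 mmHg.

-17.2 mmHg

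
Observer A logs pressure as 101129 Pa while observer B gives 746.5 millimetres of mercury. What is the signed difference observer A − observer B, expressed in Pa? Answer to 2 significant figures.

observer B: 746.5 mmHg = 99525.16 Pa.
Difference: 101129.00 − 99525.16 = 1600 Pa.

1600 Pa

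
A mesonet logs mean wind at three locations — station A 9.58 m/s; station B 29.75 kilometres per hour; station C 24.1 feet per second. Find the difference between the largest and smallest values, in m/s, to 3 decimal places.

station B: 29.75 km/h = 8.26389 m/s.
station C: 24.1 ft/s = 7.34568 m/s.
Spread: 9.58000 − 7.34568 = 2.234 m/s.

2.234 m/s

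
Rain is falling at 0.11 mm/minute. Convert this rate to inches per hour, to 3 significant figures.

0.260 in/hour

0.11 mm/minute × 0.0393701 in/mm × 60 minute/hour = 0.260 in/hour.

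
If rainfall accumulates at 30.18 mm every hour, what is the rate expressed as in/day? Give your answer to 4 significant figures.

28.52 in/day

30.18 mm/hour × 0.0393701 in/mm × 24 hour/day = 28.52 in/day.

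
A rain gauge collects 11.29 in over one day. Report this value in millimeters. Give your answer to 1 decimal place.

286.8 mm

1 in = 25.4 mm, so 11.29 × 25.4 = 286.8 mm.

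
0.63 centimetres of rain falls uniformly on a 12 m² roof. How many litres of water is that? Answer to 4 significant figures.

75.60 litres

Depth: 0.63 cm × 10 = 6.3 mm.
1 mm over 1 m² is 1 L, so volume = 6.3 × 12 = 75.6 L ≈ 75.60 L.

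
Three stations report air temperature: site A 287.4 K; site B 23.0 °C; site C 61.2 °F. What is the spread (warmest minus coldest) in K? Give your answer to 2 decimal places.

site A: 287.4 K = 14.250 °C.
site C: 61.2 °F = 16.222 °C.
Spread: 23.000 − 14.250 = 8.750 °C.

8.75 K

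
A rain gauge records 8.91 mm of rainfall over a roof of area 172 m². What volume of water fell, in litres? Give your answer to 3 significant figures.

1530 litres

1 mm over 1 m² is 1 L, so volume = 8.91 × 172 = 1532.52 L ≈ 1530 L.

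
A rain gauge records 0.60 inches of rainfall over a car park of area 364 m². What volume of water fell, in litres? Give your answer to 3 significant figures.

5550 litres

Depth: 0.60 in × 25.4 = 15.24 mm.
1 mm over 1 m² is 1 L, so volume = 15.24 × 364 = 5547.36 L ≈ 5550 L.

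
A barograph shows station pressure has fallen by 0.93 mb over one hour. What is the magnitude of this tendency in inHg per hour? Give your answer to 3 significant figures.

0.0275 inHg per hour

0.93 mb / 1 h × 0.02953 inHg/mb = 0.0275 inHg/h.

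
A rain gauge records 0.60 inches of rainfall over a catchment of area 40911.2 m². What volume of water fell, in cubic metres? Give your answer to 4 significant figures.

Depth: 0.60 in × 25.4 = 15.24 mm.
1 mm over 1 m² is 1 L, so volume = 15.24 × 40911.2 = 623486.69 L = 623.5 m³.

623.5 cubic metres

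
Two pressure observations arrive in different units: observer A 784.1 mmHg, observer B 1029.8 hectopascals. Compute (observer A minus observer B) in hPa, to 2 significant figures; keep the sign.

16 hPa

observer A: 784.1 mmHg = 1045.38 hPa.
Difference: 1045.38 − 1029.80 = 16 hPa.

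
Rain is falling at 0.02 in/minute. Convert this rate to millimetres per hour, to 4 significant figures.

30.48 mm/hour

0.02 in/minute × 25.4 mm/in × 60 minute/hour = 30.48 mm/hour.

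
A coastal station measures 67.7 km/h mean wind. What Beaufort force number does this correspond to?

67.7 km/h = 18.8 m/s, which is Beaufort 8 (gale, 17.2–20.7 m/s).

Beaufort force 8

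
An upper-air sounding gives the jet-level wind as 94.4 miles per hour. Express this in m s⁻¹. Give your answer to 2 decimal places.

1 mph = 0.44704 m/s, so 94.4 × 0.44704 = 42.20 m/s.

42.20 m/s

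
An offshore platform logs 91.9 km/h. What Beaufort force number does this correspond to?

Beaufort force 10

91.9 km/h = 25.5 m/s, which is Beaufort 10 (storm, 24.5–28.4 m/s).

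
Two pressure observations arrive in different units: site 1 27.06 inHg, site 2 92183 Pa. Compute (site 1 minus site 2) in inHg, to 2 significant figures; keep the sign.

site 2: 92183 Pa = 27.2216 inHg.
Difference: 27.0600 − 27.2216 = -0.16 inHg.

-0.16 inHg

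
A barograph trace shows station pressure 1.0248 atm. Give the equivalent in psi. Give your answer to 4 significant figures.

1 atm = 14.6959 psi, so 1.0248 × 14.6959 = 15.06 psi.

15.06 psi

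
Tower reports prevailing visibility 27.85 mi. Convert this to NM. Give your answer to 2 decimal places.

24.20 nmi

1 SM = 0.868976 nmi, so 27.85 × 0.868976 = 24.20 nmi.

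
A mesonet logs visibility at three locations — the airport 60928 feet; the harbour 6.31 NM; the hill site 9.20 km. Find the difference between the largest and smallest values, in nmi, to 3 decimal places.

5.060 nmi

the airport: 60928 ft = 10.02746 nmi.
the hill site: 9.20 km = 4.96760 nmi.
Spread: 10.02746 − 4.96760 = 5.060 nmi.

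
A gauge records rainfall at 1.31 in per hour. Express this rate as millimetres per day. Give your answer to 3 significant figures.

799 mm/day

1.31 in/hour × 25.4 mm/in × 24 hour/day = 799 mm/day.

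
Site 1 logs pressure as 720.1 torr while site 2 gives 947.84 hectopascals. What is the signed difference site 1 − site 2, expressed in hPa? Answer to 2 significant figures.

12 hPa

site 1: 720.1 mmHg = 960.05 hPa.
Difference: 960.05 − 947.84 = 12 hPa.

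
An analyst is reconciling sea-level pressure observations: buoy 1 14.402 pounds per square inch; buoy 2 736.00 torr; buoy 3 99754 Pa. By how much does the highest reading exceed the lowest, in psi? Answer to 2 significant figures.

0.24 psi

buoy 2: 736.00 mmHg = 14.2319 psi.
buoy 3: 99754 Pa = 14.4681 psi.
Spread: 14.4681 − 14.2319 = 0.24 psi.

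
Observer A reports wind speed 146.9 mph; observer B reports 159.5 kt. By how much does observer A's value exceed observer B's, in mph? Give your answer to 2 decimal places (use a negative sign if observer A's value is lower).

-36.65 mph

observer B: 159.5 kt = 183.5493 mph.
Difference: 146.9000 − 183.5493 = -36.65 mph.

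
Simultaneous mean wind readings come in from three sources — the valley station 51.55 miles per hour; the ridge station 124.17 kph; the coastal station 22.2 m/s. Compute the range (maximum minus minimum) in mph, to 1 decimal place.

27.5 mph

the ridge station: 124.17 km/h = 77.156 mph.
the coastal station: 22.2 m/s = 49.660 mph.
Spread: 77.156 − 49.660 = 27.5 mph.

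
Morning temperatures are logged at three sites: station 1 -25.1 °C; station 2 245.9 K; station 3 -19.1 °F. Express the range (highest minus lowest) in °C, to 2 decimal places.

station 2: 245.9 K = -27.250 °C.
station 3: -19.1 °F = -28.389 °C.
Spread: (-25.100) − (-28.389) = 3.289 °C.

3.29 °C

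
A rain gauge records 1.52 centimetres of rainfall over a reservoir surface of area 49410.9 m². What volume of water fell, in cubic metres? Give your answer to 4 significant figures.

751.0 cubic metres

Depth: 1.52 cm × 10 = 15.2 mm.
1 mm over 1 m² is 1 L, so volume = 15.2 × 49410.9 = 751045.68 L = 751.0 m³.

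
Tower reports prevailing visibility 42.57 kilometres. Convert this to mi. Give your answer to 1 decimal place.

1 km = 0.621371 SM, so 42.57 × 0.621371 = 26.5 SM.

26.5 SM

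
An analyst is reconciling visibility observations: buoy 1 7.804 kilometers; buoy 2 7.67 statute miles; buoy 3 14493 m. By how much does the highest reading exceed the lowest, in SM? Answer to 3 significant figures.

buoy 1: 7.804 km = 4.8492 SM.
buoy 3: 14493 m = 9.0055 SM.
Spread: 9.0055 − 4.8492 = 4.16 SM.

4.16 SM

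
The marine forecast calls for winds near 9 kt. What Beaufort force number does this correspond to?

Beaufort force 3

9 kt lies in the Beaufort 3 band (gentle breeze, 7–10 kt).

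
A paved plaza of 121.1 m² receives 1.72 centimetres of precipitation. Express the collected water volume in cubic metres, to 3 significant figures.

2.08 cubic metres

Depth: 1.72 cm × 10 = 17.2 mm.
1 mm over 1 m² is 1 L, so volume = 17.2 × 121.1 = 2082.92 L = 2.08 m³.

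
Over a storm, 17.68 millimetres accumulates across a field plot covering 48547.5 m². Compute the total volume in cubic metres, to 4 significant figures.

1 mm over 1 m² is 1 L, so volume = 17.68 × 48547.5 = 858319.8 L = 858.3 m³.

858.3 cubic metres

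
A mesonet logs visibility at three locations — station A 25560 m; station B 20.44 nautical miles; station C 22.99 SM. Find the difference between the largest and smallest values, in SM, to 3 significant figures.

station A: 25560 m = 15.8822 SM.
station B: 20.44 nmi = 23.5219 SM.
Spread: 23.5219 − 15.8822 = 7.64 SM.

7.64 SM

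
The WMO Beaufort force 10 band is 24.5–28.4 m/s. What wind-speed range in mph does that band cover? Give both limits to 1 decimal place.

54.8 to 63.5 mph

24.5–28.4 m/s × 2.237 = 54.8–63.5 mph.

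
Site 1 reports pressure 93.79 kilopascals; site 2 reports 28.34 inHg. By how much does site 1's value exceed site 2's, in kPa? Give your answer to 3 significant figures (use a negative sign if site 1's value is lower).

-2.18 kPa

site 2: 28.34 inHg = 95.9703 kPa.
Difference: 93.7900 − 95.9703 = -2.18 kPa.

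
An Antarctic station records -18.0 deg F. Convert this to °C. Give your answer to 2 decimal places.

°C = (°F − 32) × 5/9 = (-18.0 − 32) / 1.8 = -27.78 °C.

-27.78 °C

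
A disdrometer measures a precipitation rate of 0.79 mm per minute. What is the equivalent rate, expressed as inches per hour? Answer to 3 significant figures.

1.87 in/hour

0.79 mm/minute × 0.0393701 in/mm × 60 minute/hour = 1.87 in/hour.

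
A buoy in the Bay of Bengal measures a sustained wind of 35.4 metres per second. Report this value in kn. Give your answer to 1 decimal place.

68.8 kt

1 m/s = 1.94384 kt, so 35.4 × 1.94384 = 68.8 kt.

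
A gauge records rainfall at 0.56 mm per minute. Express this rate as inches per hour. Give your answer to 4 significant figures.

1.323 in/hour

0.56 mm/minute × 0.0393701 in/mm × 60 minute/hour = 1.323 in/hour.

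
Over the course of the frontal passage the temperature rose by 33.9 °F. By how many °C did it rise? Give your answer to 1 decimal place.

18.8 °C

For a temperature change the 32° offset cancels: Δ°C = 33.9 × 0.5556 = 18.8 °C.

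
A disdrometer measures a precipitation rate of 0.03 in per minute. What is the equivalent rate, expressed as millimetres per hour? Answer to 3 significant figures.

45.7 mm/hour

0.03 in/minute × 25.4 mm/in × 60 minute/hour = 45.7 mm/hour.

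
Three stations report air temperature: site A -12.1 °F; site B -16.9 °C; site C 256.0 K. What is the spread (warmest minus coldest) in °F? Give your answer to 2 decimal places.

site A: -12.1 °F = -24.500 °C.
site C: 256.0 K = -17.150 °C.
Spread: (-16.900) − (-24.500) = 7.600 °C = 13.68 °F.

13.68 °F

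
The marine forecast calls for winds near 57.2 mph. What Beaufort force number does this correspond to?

57.2 mph = 25.6 m/s, which is Beaufort 10 (storm, 24.5–28.4 m/s).

Beaufort force 10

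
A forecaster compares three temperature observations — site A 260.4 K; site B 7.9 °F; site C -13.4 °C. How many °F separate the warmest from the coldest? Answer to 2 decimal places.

1.17 °F

site A: 260.4 K = -12.750 °C.
site B: 7.9 °F = -13.389 °C.
Spread: (-12.750) − (-13.400) = 0.650 °C = 1.17 °F.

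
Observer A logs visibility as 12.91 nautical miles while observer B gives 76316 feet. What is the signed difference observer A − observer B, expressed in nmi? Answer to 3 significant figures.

observer B: 76316 ft = 12.56000 nmi.
Difference: 12.91000 − 12.56000 = 0.350 nmi.

0.350 nmi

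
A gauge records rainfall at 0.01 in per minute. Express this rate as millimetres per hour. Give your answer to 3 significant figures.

15.2 mm/hour

0.01 in/minute × 25.4 mm/in × 60 minute/hour = 15.2 mm/hour.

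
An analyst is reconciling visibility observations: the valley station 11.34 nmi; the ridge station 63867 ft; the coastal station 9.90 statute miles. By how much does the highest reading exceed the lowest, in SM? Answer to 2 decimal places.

the valley station: 11.34 nmi = 13.0498 SM.
the ridge station: 63867 ft = 12.0960 SM.
Spread: 13.0498 − 9.9000 = 3.15 SM.

3.15 SM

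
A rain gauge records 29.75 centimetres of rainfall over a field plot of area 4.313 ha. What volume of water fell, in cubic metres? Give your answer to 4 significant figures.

12830 cubic metres

Depth: 29.75 cm × 10 = 297.5 mm.
Area: 4.313 ha = 43130 m².
1 mm over 1 m² is 1 L, so volume = 297.5 × 43130 = 12831175 L = 12830 m³.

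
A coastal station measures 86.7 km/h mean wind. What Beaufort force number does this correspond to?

Beaufort force 9

86.7 km/h = 24.1 m/s, which is Beaufort 9 (strong gale, 20.8–24.4 m/s).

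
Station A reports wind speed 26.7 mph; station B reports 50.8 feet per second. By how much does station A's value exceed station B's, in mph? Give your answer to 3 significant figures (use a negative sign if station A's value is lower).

station B: 50.8 ft/s = 34.6364 mph.
Difference: 26.7000 − 34.6364 = -7.94 mph.

-7.94 mph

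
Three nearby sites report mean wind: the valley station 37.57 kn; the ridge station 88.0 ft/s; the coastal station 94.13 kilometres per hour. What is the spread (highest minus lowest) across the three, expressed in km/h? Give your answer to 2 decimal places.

26.98 km/h

the valley station: 37.57 kt = 69.5796 km/h.
the ridge station: 88.0 ft/s = 96.5606 km/h.
Spread: 96.5606 − 69.5796 = 26.98 km/h.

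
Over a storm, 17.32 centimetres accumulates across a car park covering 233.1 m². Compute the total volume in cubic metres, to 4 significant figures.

40.37 cubic metres

Depth: 17.32 cm × 10 = 173.2 mm.
1 mm over 1 m² is 1 L, so volume = 173.2 × 233.1 = 40372.92 L = 40.37 m³.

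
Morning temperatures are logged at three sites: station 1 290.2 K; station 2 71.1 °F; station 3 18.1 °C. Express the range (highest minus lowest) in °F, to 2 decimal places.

station 1: 290.2 K = 17.050 °C.
station 2: 71.1 °F = 21.722 °C.
Spread: 21.722 − 17.050 = 4.672 °C = 8.41 °F.

8.41 °F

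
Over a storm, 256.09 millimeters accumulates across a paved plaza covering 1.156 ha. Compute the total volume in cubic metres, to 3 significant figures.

Area: 1.156 ha = 11560 m².
1 mm over 1 m² is 1 L, so volume = 256.09 × 11560 = 2960400.4 L = 2960 m³.

2960 cubic metres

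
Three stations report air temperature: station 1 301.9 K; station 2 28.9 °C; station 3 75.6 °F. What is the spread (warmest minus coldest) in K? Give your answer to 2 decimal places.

4.68 K

station 1: 301.9 K = 28.750 °C.
station 3: 75.6 °F = 24.222 °C.
Spread: 28.900 − 24.222 = 4.678 °C.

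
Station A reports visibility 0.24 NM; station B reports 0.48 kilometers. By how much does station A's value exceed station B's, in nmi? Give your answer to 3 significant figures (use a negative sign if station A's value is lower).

station B: 0.48 km = 0.259179 nmi.
Difference: 0.240000 − 0.259179 = -0.0192 nmi.

-0.0192 nmi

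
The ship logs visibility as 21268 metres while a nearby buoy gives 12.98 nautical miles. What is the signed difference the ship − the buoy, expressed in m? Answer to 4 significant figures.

the buoy: 12.98 nmi = 24038.96 m.
Difference: 21268.00 − 24038.96 = -2771 m.

-2771 m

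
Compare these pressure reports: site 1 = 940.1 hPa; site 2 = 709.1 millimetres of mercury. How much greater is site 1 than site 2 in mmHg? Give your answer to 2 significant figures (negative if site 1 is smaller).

-4.0 mmHg

site 1: 940.1 hPa = 705.133 mmHg.
Difference: 705.133 − 709.100 = -4.0 mmHg.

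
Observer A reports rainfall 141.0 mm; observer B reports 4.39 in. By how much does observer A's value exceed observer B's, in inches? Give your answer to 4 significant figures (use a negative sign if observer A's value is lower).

observer A: 141.0 mm = 5.55118 in.
Difference: 5.55118 − 4.39000 = 1.161 in.

1.161 in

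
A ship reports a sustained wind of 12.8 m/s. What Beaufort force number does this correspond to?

12.8 m/s lies in the Beaufort 6 band (strong breeze, 10.8–13.8 m/s).

Beaufort force 6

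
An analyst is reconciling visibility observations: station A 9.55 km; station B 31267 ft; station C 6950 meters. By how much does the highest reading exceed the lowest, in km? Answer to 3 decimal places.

station B: 31267 ft = 9.53018 km.
station C: 6950 m = 6.95000 km.
Spread: 9.55000 − 6.95000 = 2.600 km.

2.600 km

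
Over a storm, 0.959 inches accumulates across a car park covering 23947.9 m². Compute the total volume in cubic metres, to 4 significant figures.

583.3 cubic metres

Depth: 0.959 in × 25.4 = 24.3586 mm.
1 mm over 1 m² is 1 L, so volume = 24.3586 × 23947.9 = 583337.32 L = 583.3 m³.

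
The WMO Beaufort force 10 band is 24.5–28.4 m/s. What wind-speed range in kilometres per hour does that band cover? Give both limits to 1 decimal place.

24.5–28.4 m/s × 3.6 = 88.2–102.2 km/h.

88.2 to 102.2 km/h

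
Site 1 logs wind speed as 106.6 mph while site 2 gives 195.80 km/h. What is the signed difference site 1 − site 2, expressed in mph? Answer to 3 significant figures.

-15.1 mph

site 2: 195.80 km/h = 121.664 mph.
Difference: 106.600 − 121.664 = -15.1 mph.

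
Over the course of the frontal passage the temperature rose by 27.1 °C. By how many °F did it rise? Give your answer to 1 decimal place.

Converting a difference, only the 9/5 scale factor applies: Δ°F = 27.1 × 1.8 = 48.8 °F.

48.8 °F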